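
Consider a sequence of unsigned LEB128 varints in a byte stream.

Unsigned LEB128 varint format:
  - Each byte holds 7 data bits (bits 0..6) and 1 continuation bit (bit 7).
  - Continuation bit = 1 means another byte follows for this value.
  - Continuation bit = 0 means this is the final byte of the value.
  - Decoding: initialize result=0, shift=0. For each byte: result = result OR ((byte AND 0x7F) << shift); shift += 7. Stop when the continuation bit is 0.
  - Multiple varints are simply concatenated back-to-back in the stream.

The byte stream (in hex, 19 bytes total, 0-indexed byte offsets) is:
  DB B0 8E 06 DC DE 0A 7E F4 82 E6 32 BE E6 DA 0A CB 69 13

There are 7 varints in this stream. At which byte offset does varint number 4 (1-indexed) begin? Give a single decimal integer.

Answer: 8

Derivation:
  byte[0]=0xDB cont=1 payload=0x5B=91: acc |= 91<<0 -> acc=91 shift=7
  byte[1]=0xB0 cont=1 payload=0x30=48: acc |= 48<<7 -> acc=6235 shift=14
  byte[2]=0x8E cont=1 payload=0x0E=14: acc |= 14<<14 -> acc=235611 shift=21
  byte[3]=0x06 cont=0 payload=0x06=6: acc |= 6<<21 -> acc=12818523 shift=28 [end]
Varint 1: bytes[0:4] = DB B0 8E 06 -> value 12818523 (4 byte(s))
  byte[4]=0xDC cont=1 payload=0x5C=92: acc |= 92<<0 -> acc=92 shift=7
  byte[5]=0xDE cont=1 payload=0x5E=94: acc |= 94<<7 -> acc=12124 shift=14
  byte[6]=0x0A cont=0 payload=0x0A=10: acc |= 10<<14 -> acc=175964 shift=21 [end]
Varint 2: bytes[4:7] = DC DE 0A -> value 175964 (3 byte(s))
  byte[7]=0x7E cont=0 payload=0x7E=126: acc |= 126<<0 -> acc=126 shift=7 [end]
Varint 3: bytes[7:8] = 7E -> value 126 (1 byte(s))
  byte[8]=0xF4 cont=1 payload=0x74=116: acc |= 116<<0 -> acc=116 shift=7
  byte[9]=0x82 cont=1 payload=0x02=2: acc |= 2<<7 -> acc=372 shift=14
  byte[10]=0xE6 cont=1 payload=0x66=102: acc |= 102<<14 -> acc=1671540 shift=21
  byte[11]=0x32 cont=0 payload=0x32=50: acc |= 50<<21 -> acc=106529140 shift=28 [end]
Varint 4: bytes[8:12] = F4 82 E6 32 -> value 106529140 (4 byte(s))
  byte[12]=0xBE cont=1 payload=0x3E=62: acc |= 62<<0 -> acc=62 shift=7
  byte[13]=0xE6 cont=1 payload=0x66=102: acc |= 102<<7 -> acc=13118 shift=14
  byte[14]=0xDA cont=1 payload=0x5A=90: acc |= 90<<14 -> acc=1487678 shift=21
  byte[15]=0x0A cont=0 payload=0x0A=10: acc |= 10<<21 -> acc=22459198 shift=28 [end]
Varint 5: bytes[12:16] = BE E6 DA 0A -> value 22459198 (4 byte(s))
  byte[16]=0xCB cont=1 payload=0x4B=75: acc |= 75<<0 -> acc=75 shift=7
  byte[17]=0x69 cont=0 payload=0x69=105: acc |= 105<<7 -> acc=13515 shift=14 [end]
Varint 6: bytes[16:18] = CB 69 -> value 13515 (2 byte(s))
  byte[18]=0x13 cont=0 payload=0x13=19: acc |= 19<<0 -> acc=19 shift=7 [end]
Varint 7: bytes[18:19] = 13 -> value 19 (1 byte(s))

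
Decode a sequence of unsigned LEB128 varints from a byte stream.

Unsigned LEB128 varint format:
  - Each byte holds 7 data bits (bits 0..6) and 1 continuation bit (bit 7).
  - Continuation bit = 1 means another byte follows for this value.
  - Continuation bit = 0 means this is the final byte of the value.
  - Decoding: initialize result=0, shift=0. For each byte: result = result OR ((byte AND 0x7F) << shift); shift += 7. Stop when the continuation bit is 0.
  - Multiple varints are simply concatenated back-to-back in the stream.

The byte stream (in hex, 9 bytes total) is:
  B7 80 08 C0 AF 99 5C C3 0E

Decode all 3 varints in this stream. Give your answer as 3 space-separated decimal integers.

Answer: 131127 193353664 1859

Derivation:
  byte[0]=0xB7 cont=1 payload=0x37=55: acc |= 55<<0 -> acc=55 shift=7
  byte[1]=0x80 cont=1 payload=0x00=0: acc |= 0<<7 -> acc=55 shift=14
  byte[2]=0x08 cont=0 payload=0x08=8: acc |= 8<<14 -> acc=131127 shift=21 [end]
Varint 1: bytes[0:3] = B7 80 08 -> value 131127 (3 byte(s))
  byte[3]=0xC0 cont=1 payload=0x40=64: acc |= 64<<0 -> acc=64 shift=7
  byte[4]=0xAF cont=1 payload=0x2F=47: acc |= 47<<7 -> acc=6080 shift=14
  byte[5]=0x99 cont=1 payload=0x19=25: acc |= 25<<14 -> acc=415680 shift=21
  byte[6]=0x5C cont=0 payload=0x5C=92: acc |= 92<<21 -> acc=193353664 shift=28 [end]
Varint 2: bytes[3:7] = C0 AF 99 5C -> value 193353664 (4 byte(s))
  byte[7]=0xC3 cont=1 payload=0x43=67: acc |= 67<<0 -> acc=67 shift=7
  byte[8]=0x0E cont=0 payload=0x0E=14: acc |= 14<<7 -> acc=1859 shift=14 [end]
Varint 3: bytes[7:9] = C3 0E -> value 1859 (2 byte(s))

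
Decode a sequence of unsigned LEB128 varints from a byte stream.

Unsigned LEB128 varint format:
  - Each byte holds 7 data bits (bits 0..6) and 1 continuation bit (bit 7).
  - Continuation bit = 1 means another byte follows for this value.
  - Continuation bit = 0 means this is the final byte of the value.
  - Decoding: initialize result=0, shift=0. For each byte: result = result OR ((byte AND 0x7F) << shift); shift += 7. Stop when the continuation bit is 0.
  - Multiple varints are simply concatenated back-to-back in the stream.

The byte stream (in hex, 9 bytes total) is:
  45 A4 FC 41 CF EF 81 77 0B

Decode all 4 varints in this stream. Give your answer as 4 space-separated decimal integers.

  byte[0]=0x45 cont=0 payload=0x45=69: acc |= 69<<0 -> acc=69 shift=7 [end]
Varint 1: bytes[0:1] = 45 -> value 69 (1 byte(s))
  byte[1]=0xA4 cont=1 payload=0x24=36: acc |= 36<<0 -> acc=36 shift=7
  byte[2]=0xFC cont=1 payload=0x7C=124: acc |= 124<<7 -> acc=15908 shift=14
  byte[3]=0x41 cont=0 payload=0x41=65: acc |= 65<<14 -> acc=1080868 shift=21 [end]
Varint 2: bytes[1:4] = A4 FC 41 -> value 1080868 (3 byte(s))
  byte[4]=0xCF cont=1 payload=0x4F=79: acc |= 79<<0 -> acc=79 shift=7
  byte[5]=0xEF cont=1 payload=0x6F=111: acc |= 111<<7 -> acc=14287 shift=14
  byte[6]=0x81 cont=1 payload=0x01=1: acc |= 1<<14 -> acc=30671 shift=21
  byte[7]=0x77 cont=0 payload=0x77=119: acc |= 119<<21 -> acc=249591759 shift=28 [end]
Varint 3: bytes[4:8] = CF EF 81 77 -> value 249591759 (4 byte(s))
  byte[8]=0x0B cont=0 payload=0x0B=11: acc |= 11<<0 -> acc=11 shift=7 [end]
Varint 4: bytes[8:9] = 0B -> value 11 (1 byte(s))

Answer: 69 1080868 249591759 11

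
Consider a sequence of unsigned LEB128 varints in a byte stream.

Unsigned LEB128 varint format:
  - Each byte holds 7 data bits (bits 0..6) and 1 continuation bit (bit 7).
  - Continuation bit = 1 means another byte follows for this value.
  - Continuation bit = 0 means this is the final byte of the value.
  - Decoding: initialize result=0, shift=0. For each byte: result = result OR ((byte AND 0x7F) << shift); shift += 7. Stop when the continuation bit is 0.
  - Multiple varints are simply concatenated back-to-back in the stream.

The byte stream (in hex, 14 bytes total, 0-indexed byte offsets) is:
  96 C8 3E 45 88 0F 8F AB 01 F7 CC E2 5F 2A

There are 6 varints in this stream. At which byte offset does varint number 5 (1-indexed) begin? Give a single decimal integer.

  byte[0]=0x96 cont=1 payload=0x16=22: acc |= 22<<0 -> acc=22 shift=7
  byte[1]=0xC8 cont=1 payload=0x48=72: acc |= 72<<7 -> acc=9238 shift=14
  byte[2]=0x3E cont=0 payload=0x3E=62: acc |= 62<<14 -> acc=1025046 shift=21 [end]
Varint 1: bytes[0:3] = 96 C8 3E -> value 1025046 (3 byte(s))
  byte[3]=0x45 cont=0 payload=0x45=69: acc |= 69<<0 -> acc=69 shift=7 [end]
Varint 2: bytes[3:4] = 45 -> value 69 (1 byte(s))
  byte[4]=0x88 cont=1 payload=0x08=8: acc |= 8<<0 -> acc=8 shift=7
  byte[5]=0x0F cont=0 payload=0x0F=15: acc |= 15<<7 -> acc=1928 shift=14 [end]
Varint 3: bytes[4:6] = 88 0F -> value 1928 (2 byte(s))
  byte[6]=0x8F cont=1 payload=0x0F=15: acc |= 15<<0 -> acc=15 shift=7
  byte[7]=0xAB cont=1 payload=0x2B=43: acc |= 43<<7 -> acc=5519 shift=14
  byte[8]=0x01 cont=0 payload=0x01=1: acc |= 1<<14 -> acc=21903 shift=21 [end]
Varint 4: bytes[6:9] = 8F AB 01 -> value 21903 (3 byte(s))
  byte[9]=0xF7 cont=1 payload=0x77=119: acc |= 119<<0 -> acc=119 shift=7
  byte[10]=0xCC cont=1 payload=0x4C=76: acc |= 76<<7 -> acc=9847 shift=14
  byte[11]=0xE2 cont=1 payload=0x62=98: acc |= 98<<14 -> acc=1615479 shift=21
  byte[12]=0x5F cont=0 payload=0x5F=95: acc |= 95<<21 -> acc=200844919 shift=28 [end]
Varint 5: bytes[9:13] = F7 CC E2 5F -> value 200844919 (4 byte(s))
  byte[13]=0x2A cont=0 payload=0x2A=42: acc |= 42<<0 -> acc=42 shift=7 [end]
Varint 6: bytes[13:14] = 2A -> value 42 (1 byte(s))

Answer: 9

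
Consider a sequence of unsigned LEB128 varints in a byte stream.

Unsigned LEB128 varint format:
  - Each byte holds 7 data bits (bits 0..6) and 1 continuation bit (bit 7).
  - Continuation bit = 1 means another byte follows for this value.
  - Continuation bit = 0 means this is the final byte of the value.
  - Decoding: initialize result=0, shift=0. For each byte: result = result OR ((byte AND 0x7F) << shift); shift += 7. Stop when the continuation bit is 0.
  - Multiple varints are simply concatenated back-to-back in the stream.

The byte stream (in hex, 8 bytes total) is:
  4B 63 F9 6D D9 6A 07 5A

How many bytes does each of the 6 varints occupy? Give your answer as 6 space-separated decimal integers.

  byte[0]=0x4B cont=0 payload=0x4B=75: acc |= 75<<0 -> acc=75 shift=7 [end]
Varint 1: bytes[0:1] = 4B -> value 75 (1 byte(s))
  byte[1]=0x63 cont=0 payload=0x63=99: acc |= 99<<0 -> acc=99 shift=7 [end]
Varint 2: bytes[1:2] = 63 -> value 99 (1 byte(s))
  byte[2]=0xF9 cont=1 payload=0x79=121: acc |= 121<<0 -> acc=121 shift=7
  byte[3]=0x6D cont=0 payload=0x6D=109: acc |= 109<<7 -> acc=14073 shift=14 [end]
Varint 3: bytes[2:4] = F9 6D -> value 14073 (2 byte(s))
  byte[4]=0xD9 cont=1 payload=0x59=89: acc |= 89<<0 -> acc=89 shift=7
  byte[5]=0x6A cont=0 payload=0x6A=106: acc |= 106<<7 -> acc=13657 shift=14 [end]
Varint 4: bytes[4:6] = D9 6A -> value 13657 (2 byte(s))
  byte[6]=0x07 cont=0 payload=0x07=7: acc |= 7<<0 -> acc=7 shift=7 [end]
Varint 5: bytes[6:7] = 07 -> value 7 (1 byte(s))
  byte[7]=0x5A cont=0 payload=0x5A=90: acc |= 90<<0 -> acc=90 shift=7 [end]
Varint 6: bytes[7:8] = 5A -> value 90 (1 byte(s))

Answer: 1 1 2 2 1 1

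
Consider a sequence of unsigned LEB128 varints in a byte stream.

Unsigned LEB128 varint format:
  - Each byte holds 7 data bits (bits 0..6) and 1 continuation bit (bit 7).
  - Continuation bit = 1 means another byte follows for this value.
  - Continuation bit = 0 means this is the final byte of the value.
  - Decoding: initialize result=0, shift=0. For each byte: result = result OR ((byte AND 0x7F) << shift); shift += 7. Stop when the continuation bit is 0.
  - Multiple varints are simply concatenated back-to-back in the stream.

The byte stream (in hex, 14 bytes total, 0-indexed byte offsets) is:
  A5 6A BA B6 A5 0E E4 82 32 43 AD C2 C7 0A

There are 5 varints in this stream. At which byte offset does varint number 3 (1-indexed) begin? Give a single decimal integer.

Answer: 6

Derivation:
  byte[0]=0xA5 cont=1 payload=0x25=37: acc |= 37<<0 -> acc=37 shift=7
  byte[1]=0x6A cont=0 payload=0x6A=106: acc |= 106<<7 -> acc=13605 shift=14 [end]
Varint 1: bytes[0:2] = A5 6A -> value 13605 (2 byte(s))
  byte[2]=0xBA cont=1 payload=0x3A=58: acc |= 58<<0 -> acc=58 shift=7
  byte[3]=0xB6 cont=1 payload=0x36=54: acc |= 54<<7 -> acc=6970 shift=14
  byte[4]=0xA5 cont=1 payload=0x25=37: acc |= 37<<14 -> acc=613178 shift=21
  byte[5]=0x0E cont=0 payload=0x0E=14: acc |= 14<<21 -> acc=29973306 shift=28 [end]
Varint 2: bytes[2:6] = BA B6 A5 0E -> value 29973306 (4 byte(s))
  byte[6]=0xE4 cont=1 payload=0x64=100: acc |= 100<<0 -> acc=100 shift=7
  byte[7]=0x82 cont=1 payload=0x02=2: acc |= 2<<7 -> acc=356 shift=14
  byte[8]=0x32 cont=0 payload=0x32=50: acc |= 50<<14 -> acc=819556 shift=21 [end]
Varint 3: bytes[6:9] = E4 82 32 -> value 819556 (3 byte(s))
  byte[9]=0x43 cont=0 payload=0x43=67: acc |= 67<<0 -> acc=67 shift=7 [end]
Varint 4: bytes[9:10] = 43 -> value 67 (1 byte(s))
  byte[10]=0xAD cont=1 payload=0x2D=45: acc |= 45<<0 -> acc=45 shift=7
  byte[11]=0xC2 cont=1 payload=0x42=66: acc |= 66<<7 -> acc=8493 shift=14
  byte[12]=0xC7 cont=1 payload=0x47=71: acc |= 71<<14 -> acc=1171757 shift=21
  byte[13]=0x0A cont=0 payload=0x0A=10: acc |= 10<<21 -> acc=22143277 shift=28 [end]
Varint 5: bytes[10:14] = AD C2 C7 0A -> value 22143277 (4 byte(s))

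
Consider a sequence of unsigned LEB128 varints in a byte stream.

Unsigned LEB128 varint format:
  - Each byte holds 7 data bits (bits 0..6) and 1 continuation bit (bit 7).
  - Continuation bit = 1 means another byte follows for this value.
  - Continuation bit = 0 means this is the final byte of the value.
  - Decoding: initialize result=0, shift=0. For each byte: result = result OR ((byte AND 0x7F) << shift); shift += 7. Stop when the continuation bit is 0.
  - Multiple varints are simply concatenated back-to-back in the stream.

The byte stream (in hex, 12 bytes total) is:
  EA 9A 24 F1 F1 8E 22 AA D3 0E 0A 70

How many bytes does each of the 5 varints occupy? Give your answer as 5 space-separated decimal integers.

Answer: 3 4 3 1 1

Derivation:
  byte[0]=0xEA cont=1 payload=0x6A=106: acc |= 106<<0 -> acc=106 shift=7
  byte[1]=0x9A cont=1 payload=0x1A=26: acc |= 26<<7 -> acc=3434 shift=14
  byte[2]=0x24 cont=0 payload=0x24=36: acc |= 36<<14 -> acc=593258 shift=21 [end]
Varint 1: bytes[0:3] = EA 9A 24 -> value 593258 (3 byte(s))
  byte[3]=0xF1 cont=1 payload=0x71=113: acc |= 113<<0 -> acc=113 shift=7
  byte[4]=0xF1 cont=1 payload=0x71=113: acc |= 113<<7 -> acc=14577 shift=14
  byte[5]=0x8E cont=1 payload=0x0E=14: acc |= 14<<14 -> acc=243953 shift=21
  byte[6]=0x22 cont=0 payload=0x22=34: acc |= 34<<21 -> acc=71547121 shift=28 [end]
Varint 2: bytes[3:7] = F1 F1 8E 22 -> value 71547121 (4 byte(s))
  byte[7]=0xAA cont=1 payload=0x2A=42: acc |= 42<<0 -> acc=42 shift=7
  byte[8]=0xD3 cont=1 payload=0x53=83: acc |= 83<<7 -> acc=10666 shift=14
  byte[9]=0x0E cont=0 payload=0x0E=14: acc |= 14<<14 -> acc=240042 shift=21 [end]
Varint 3: bytes[7:10] = AA D3 0E -> value 240042 (3 byte(s))
  byte[10]=0x0A cont=0 payload=0x0A=10: acc |= 10<<0 -> acc=10 shift=7 [end]
Varint 4: bytes[10:11] = 0A -> value 10 (1 byte(s))
  byte[11]=0x70 cont=0 payload=0x70=112: acc |= 112<<0 -> acc=112 shift=7 [end]
Varint 5: bytes[11:12] = 70 -> value 112 (1 byte(s))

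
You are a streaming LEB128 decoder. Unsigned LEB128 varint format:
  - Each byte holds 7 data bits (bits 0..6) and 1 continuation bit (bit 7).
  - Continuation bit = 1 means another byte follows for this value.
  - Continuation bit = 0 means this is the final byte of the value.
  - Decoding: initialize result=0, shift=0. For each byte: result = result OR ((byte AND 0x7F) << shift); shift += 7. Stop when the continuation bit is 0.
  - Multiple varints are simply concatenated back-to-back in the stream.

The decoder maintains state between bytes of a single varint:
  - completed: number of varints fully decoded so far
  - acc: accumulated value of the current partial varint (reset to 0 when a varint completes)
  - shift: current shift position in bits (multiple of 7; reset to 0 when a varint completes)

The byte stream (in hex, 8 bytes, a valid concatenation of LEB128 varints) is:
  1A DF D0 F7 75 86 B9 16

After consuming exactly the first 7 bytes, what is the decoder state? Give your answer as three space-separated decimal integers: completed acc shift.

Answer: 2 7302 14

Derivation:
byte[0]=0x1A cont=0 payload=0x1A: varint #1 complete (value=26); reset -> completed=1 acc=0 shift=0
byte[1]=0xDF cont=1 payload=0x5F: acc |= 95<<0 -> completed=1 acc=95 shift=7
byte[2]=0xD0 cont=1 payload=0x50: acc |= 80<<7 -> completed=1 acc=10335 shift=14
byte[3]=0xF7 cont=1 payload=0x77: acc |= 119<<14 -> completed=1 acc=1960031 shift=21
byte[4]=0x75 cont=0 payload=0x75: varint #2 complete (value=247326815); reset -> completed=2 acc=0 shift=0
byte[5]=0x86 cont=1 payload=0x06: acc |= 6<<0 -> completed=2 acc=6 shift=7
byte[6]=0xB9 cont=1 payload=0x39: acc |= 57<<7 -> completed=2 acc=7302 shift=14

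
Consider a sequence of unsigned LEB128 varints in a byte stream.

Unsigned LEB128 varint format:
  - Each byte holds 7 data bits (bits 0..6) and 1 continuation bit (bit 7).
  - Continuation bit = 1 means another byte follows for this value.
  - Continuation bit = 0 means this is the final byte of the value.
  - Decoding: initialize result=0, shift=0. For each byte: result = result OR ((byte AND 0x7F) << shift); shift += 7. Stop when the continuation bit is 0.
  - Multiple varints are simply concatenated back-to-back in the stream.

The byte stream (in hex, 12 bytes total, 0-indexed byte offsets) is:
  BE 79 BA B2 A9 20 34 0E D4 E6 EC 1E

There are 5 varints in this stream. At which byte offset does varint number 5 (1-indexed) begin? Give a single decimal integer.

Answer: 8

Derivation:
  byte[0]=0xBE cont=1 payload=0x3E=62: acc |= 62<<0 -> acc=62 shift=7
  byte[1]=0x79 cont=0 payload=0x79=121: acc |= 121<<7 -> acc=15550 shift=14 [end]
Varint 1: bytes[0:2] = BE 79 -> value 15550 (2 byte(s))
  byte[2]=0xBA cont=1 payload=0x3A=58: acc |= 58<<0 -> acc=58 shift=7
  byte[3]=0xB2 cont=1 payload=0x32=50: acc |= 50<<7 -> acc=6458 shift=14
  byte[4]=0xA9 cont=1 payload=0x29=41: acc |= 41<<14 -> acc=678202 shift=21
  byte[5]=0x20 cont=0 payload=0x20=32: acc |= 32<<21 -> acc=67787066 shift=28 [end]
Varint 2: bytes[2:6] = BA B2 A9 20 -> value 67787066 (4 byte(s))
  byte[6]=0x34 cont=0 payload=0x34=52: acc |= 52<<0 -> acc=52 shift=7 [end]
Varint 3: bytes[6:7] = 34 -> value 52 (1 byte(s))
  byte[7]=0x0E cont=0 payload=0x0E=14: acc |= 14<<0 -> acc=14 shift=7 [end]
Varint 4: bytes[7:8] = 0E -> value 14 (1 byte(s))
  byte[8]=0xD4 cont=1 payload=0x54=84: acc |= 84<<0 -> acc=84 shift=7
  byte[9]=0xE6 cont=1 payload=0x66=102: acc |= 102<<7 -> acc=13140 shift=14
  byte[10]=0xEC cont=1 payload=0x6C=108: acc |= 108<<14 -> acc=1782612 shift=21
  byte[11]=0x1E cont=0 payload=0x1E=30: acc |= 30<<21 -> acc=64697172 shift=28 [end]
Varint 5: bytes[8:12] = D4 E6 EC 1E -> value 64697172 (4 byte(s))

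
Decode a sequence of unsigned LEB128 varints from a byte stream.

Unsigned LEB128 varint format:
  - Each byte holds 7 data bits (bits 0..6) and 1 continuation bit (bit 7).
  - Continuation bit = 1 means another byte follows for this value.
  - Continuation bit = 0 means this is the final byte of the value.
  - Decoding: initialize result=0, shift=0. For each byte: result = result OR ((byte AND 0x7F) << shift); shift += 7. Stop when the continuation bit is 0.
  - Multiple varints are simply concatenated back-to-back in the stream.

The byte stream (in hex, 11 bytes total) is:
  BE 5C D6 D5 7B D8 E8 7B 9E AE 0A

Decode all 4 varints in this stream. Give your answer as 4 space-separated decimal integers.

Answer: 11838 2026198 2028632 169758

Derivation:
  byte[0]=0xBE cont=1 payload=0x3E=62: acc |= 62<<0 -> acc=62 shift=7
  byte[1]=0x5C cont=0 payload=0x5C=92: acc |= 92<<7 -> acc=11838 shift=14 [end]
Varint 1: bytes[0:2] = BE 5C -> value 11838 (2 byte(s))
  byte[2]=0xD6 cont=1 payload=0x56=86: acc |= 86<<0 -> acc=86 shift=7
  byte[3]=0xD5 cont=1 payload=0x55=85: acc |= 85<<7 -> acc=10966 shift=14
  byte[4]=0x7B cont=0 payload=0x7B=123: acc |= 123<<14 -> acc=2026198 shift=21 [end]
Varint 2: bytes[2:5] = D6 D5 7B -> value 2026198 (3 byte(s))
  byte[5]=0xD8 cont=1 payload=0x58=88: acc |= 88<<0 -> acc=88 shift=7
  byte[6]=0xE8 cont=1 payload=0x68=104: acc |= 104<<7 -> acc=13400 shift=14
  byte[7]=0x7B cont=0 payload=0x7B=123: acc |= 123<<14 -> acc=2028632 shift=21 [end]
Varint 3: bytes[5:8] = D8 E8 7B -> value 2028632 (3 byte(s))
  byte[8]=0x9E cont=1 payload=0x1E=30: acc |= 30<<0 -> acc=30 shift=7
  byte[9]=0xAE cont=1 payload=0x2E=46: acc |= 46<<7 -> acc=5918 shift=14
  byte[10]=0x0A cont=0 payload=0x0A=10: acc |= 10<<14 -> acc=169758 shift=21 [end]
Varint 4: bytes[8:11] = 9E AE 0A -> value 169758 (3 byte(s))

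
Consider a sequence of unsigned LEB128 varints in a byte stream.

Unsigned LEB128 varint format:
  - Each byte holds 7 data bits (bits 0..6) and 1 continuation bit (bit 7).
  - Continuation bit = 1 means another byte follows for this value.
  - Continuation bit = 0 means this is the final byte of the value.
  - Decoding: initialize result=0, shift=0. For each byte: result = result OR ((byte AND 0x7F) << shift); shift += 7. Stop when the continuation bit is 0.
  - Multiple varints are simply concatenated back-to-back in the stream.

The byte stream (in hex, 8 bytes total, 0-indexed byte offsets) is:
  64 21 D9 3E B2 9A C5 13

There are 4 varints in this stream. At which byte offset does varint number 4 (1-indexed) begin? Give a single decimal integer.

  byte[0]=0x64 cont=0 payload=0x64=100: acc |= 100<<0 -> acc=100 shift=7 [end]
Varint 1: bytes[0:1] = 64 -> value 100 (1 byte(s))
  byte[1]=0x21 cont=0 payload=0x21=33: acc |= 33<<0 -> acc=33 shift=7 [end]
Varint 2: bytes[1:2] = 21 -> value 33 (1 byte(s))
  byte[2]=0xD9 cont=1 payload=0x59=89: acc |= 89<<0 -> acc=89 shift=7
  byte[3]=0x3E cont=0 payload=0x3E=62: acc |= 62<<7 -> acc=8025 shift=14 [end]
Varint 3: bytes[2:4] = D9 3E -> value 8025 (2 byte(s))
  byte[4]=0xB2 cont=1 payload=0x32=50: acc |= 50<<0 -> acc=50 shift=7
  byte[5]=0x9A cont=1 payload=0x1A=26: acc |= 26<<7 -> acc=3378 shift=14
  byte[6]=0xC5 cont=1 payload=0x45=69: acc |= 69<<14 -> acc=1133874 shift=21
  byte[7]=0x13 cont=0 payload=0x13=19: acc |= 19<<21 -> acc=40979762 shift=28 [end]
Varint 4: bytes[4:8] = B2 9A C5 13 -> value 40979762 (4 byte(s))

Answer: 4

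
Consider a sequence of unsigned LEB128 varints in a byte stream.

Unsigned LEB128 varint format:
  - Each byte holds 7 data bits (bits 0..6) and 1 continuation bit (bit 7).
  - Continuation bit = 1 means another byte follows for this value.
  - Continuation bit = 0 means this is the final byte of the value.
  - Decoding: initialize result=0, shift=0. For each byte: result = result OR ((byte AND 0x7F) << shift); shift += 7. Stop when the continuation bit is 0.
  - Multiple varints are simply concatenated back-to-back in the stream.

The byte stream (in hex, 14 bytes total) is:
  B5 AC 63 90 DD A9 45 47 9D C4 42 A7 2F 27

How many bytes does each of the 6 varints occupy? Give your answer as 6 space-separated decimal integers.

  byte[0]=0xB5 cont=1 payload=0x35=53: acc |= 53<<0 -> acc=53 shift=7
  byte[1]=0xAC cont=1 payload=0x2C=44: acc |= 44<<7 -> acc=5685 shift=14
  byte[2]=0x63 cont=0 payload=0x63=99: acc |= 99<<14 -> acc=1627701 shift=21 [end]
Varint 1: bytes[0:3] = B5 AC 63 -> value 1627701 (3 byte(s))
  byte[3]=0x90 cont=1 payload=0x10=16: acc |= 16<<0 -> acc=16 shift=7
  byte[4]=0xDD cont=1 payload=0x5D=93: acc |= 93<<7 -> acc=11920 shift=14
  byte[5]=0xA9 cont=1 payload=0x29=41: acc |= 41<<14 -> acc=683664 shift=21
  byte[6]=0x45 cont=0 payload=0x45=69: acc |= 69<<21 -> acc=145387152 shift=28 [end]
Varint 2: bytes[3:7] = 90 DD A9 45 -> value 145387152 (4 byte(s))
  byte[7]=0x47 cont=0 payload=0x47=71: acc |= 71<<0 -> acc=71 shift=7 [end]
Varint 3: bytes[7:8] = 47 -> value 71 (1 byte(s))
  byte[8]=0x9D cont=1 payload=0x1D=29: acc |= 29<<0 -> acc=29 shift=7
  byte[9]=0xC4 cont=1 payload=0x44=68: acc |= 68<<7 -> acc=8733 shift=14
  byte[10]=0x42 cont=0 payload=0x42=66: acc |= 66<<14 -> acc=1090077 shift=21 [end]
Varint 4: bytes[8:11] = 9D C4 42 -> value 1090077 (3 byte(s))
  byte[11]=0xA7 cont=1 payload=0x27=39: acc |= 39<<0 -> acc=39 shift=7
  byte[12]=0x2F cont=0 payload=0x2F=47: acc |= 47<<7 -> acc=6055 shift=14 [end]
Varint 5: bytes[11:13] = A7 2F -> value 6055 (2 byte(s))
  byte[13]=0x27 cont=0 payload=0x27=39: acc |= 39<<0 -> acc=39 shift=7 [end]
Varint 6: bytes[13:14] = 27 -> value 39 (1 byte(s))

Answer: 3 4 1 3 2 1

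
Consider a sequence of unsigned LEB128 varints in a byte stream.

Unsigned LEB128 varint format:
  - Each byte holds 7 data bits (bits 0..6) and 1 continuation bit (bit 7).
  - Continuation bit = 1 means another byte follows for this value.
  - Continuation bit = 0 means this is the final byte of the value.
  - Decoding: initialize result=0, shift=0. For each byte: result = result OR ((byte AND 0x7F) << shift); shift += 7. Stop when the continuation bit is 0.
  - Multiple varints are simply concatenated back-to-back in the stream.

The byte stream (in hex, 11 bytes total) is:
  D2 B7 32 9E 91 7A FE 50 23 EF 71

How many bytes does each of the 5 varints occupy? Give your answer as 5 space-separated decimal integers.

  byte[0]=0xD2 cont=1 payload=0x52=82: acc |= 82<<0 -> acc=82 shift=7
  byte[1]=0xB7 cont=1 payload=0x37=55: acc |= 55<<7 -> acc=7122 shift=14
  byte[2]=0x32 cont=0 payload=0x32=50: acc |= 50<<14 -> acc=826322 shift=21 [end]
Varint 1: bytes[0:3] = D2 B7 32 -> value 826322 (3 byte(s))
  byte[3]=0x9E cont=1 payload=0x1E=30: acc |= 30<<0 -> acc=30 shift=7
  byte[4]=0x91 cont=1 payload=0x11=17: acc |= 17<<7 -> acc=2206 shift=14
  byte[5]=0x7A cont=0 payload=0x7A=122: acc |= 122<<14 -> acc=2001054 shift=21 [end]
Varint 2: bytes[3:6] = 9E 91 7A -> value 2001054 (3 byte(s))
  byte[6]=0xFE cont=1 payload=0x7E=126: acc |= 126<<0 -> acc=126 shift=7
  byte[7]=0x50 cont=0 payload=0x50=80: acc |= 80<<7 -> acc=10366 shift=14 [end]
Varint 3: bytes[6:8] = FE 50 -> value 10366 (2 byte(s))
  byte[8]=0x23 cont=0 payload=0x23=35: acc |= 35<<0 -> acc=35 shift=7 [end]
Varint 4: bytes[8:9] = 23 -> value 35 (1 byte(s))
  byte[9]=0xEF cont=1 payload=0x6F=111: acc |= 111<<0 -> acc=111 shift=7
  byte[10]=0x71 cont=0 payload=0x71=113: acc |= 113<<7 -> acc=14575 shift=14 [end]
Varint 5: bytes[9:11] = EF 71 -> value 14575 (2 byte(s))

Answer: 3 3 2 1 2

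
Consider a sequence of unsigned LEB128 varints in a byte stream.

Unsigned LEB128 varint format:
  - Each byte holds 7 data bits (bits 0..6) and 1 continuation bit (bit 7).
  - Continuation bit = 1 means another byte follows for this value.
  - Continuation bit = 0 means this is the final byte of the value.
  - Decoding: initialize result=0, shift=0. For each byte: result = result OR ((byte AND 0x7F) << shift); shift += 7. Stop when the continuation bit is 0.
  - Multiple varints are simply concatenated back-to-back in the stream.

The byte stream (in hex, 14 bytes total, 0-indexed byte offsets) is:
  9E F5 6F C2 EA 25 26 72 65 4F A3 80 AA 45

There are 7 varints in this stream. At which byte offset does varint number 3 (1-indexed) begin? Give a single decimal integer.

Answer: 6

Derivation:
  byte[0]=0x9E cont=1 payload=0x1E=30: acc |= 30<<0 -> acc=30 shift=7
  byte[1]=0xF5 cont=1 payload=0x75=117: acc |= 117<<7 -> acc=15006 shift=14
  byte[2]=0x6F cont=0 payload=0x6F=111: acc |= 111<<14 -> acc=1833630 shift=21 [end]
Varint 1: bytes[0:3] = 9E F5 6F -> value 1833630 (3 byte(s))
  byte[3]=0xC2 cont=1 payload=0x42=66: acc |= 66<<0 -> acc=66 shift=7
  byte[4]=0xEA cont=1 payload=0x6A=106: acc |= 106<<7 -> acc=13634 shift=14
  byte[5]=0x25 cont=0 payload=0x25=37: acc |= 37<<14 -> acc=619842 shift=21 [end]
Varint 2: bytes[3:6] = C2 EA 25 -> value 619842 (3 byte(s))
  byte[6]=0x26 cont=0 payload=0x26=38: acc |= 38<<0 -> acc=38 shift=7 [end]
Varint 3: bytes[6:7] = 26 -> value 38 (1 byte(s))
  byte[7]=0x72 cont=0 payload=0x72=114: acc |= 114<<0 -> acc=114 shift=7 [end]
Varint 4: bytes[7:8] = 72 -> value 114 (1 byte(s))
  byte[8]=0x65 cont=0 payload=0x65=101: acc |= 101<<0 -> acc=101 shift=7 [end]
Varint 5: bytes[8:9] = 65 -> value 101 (1 byte(s))
  byte[9]=0x4F cont=0 payload=0x4F=79: acc |= 79<<0 -> acc=79 shift=7 [end]
Varint 6: bytes[9:10] = 4F -> value 79 (1 byte(s))
  byte[10]=0xA3 cont=1 payload=0x23=35: acc |= 35<<0 -> acc=35 shift=7
  byte[11]=0x80 cont=1 payload=0x00=0: acc |= 0<<7 -> acc=35 shift=14
  byte[12]=0xAA cont=1 payload=0x2A=42: acc |= 42<<14 -> acc=688163 shift=21
  byte[13]=0x45 cont=0 payload=0x45=69: acc |= 69<<21 -> acc=145391651 shift=28 [end]
Varint 7: bytes[10:14] = A3 80 AA 45 -> value 145391651 (4 byte(s))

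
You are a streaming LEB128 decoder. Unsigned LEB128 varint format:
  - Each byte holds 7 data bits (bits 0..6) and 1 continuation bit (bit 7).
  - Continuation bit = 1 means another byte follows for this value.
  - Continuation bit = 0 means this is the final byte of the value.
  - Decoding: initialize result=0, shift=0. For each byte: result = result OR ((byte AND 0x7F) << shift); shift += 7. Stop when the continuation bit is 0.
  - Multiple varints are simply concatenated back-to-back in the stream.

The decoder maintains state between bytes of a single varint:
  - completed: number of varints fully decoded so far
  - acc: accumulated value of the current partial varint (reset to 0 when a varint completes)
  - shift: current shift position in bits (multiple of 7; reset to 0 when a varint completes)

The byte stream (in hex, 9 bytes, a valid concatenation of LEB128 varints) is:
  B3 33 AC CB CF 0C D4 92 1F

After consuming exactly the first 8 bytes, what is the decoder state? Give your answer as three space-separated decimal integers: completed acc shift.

Answer: 2 2388 14

Derivation:
byte[0]=0xB3 cont=1 payload=0x33: acc |= 51<<0 -> completed=0 acc=51 shift=7
byte[1]=0x33 cont=0 payload=0x33: varint #1 complete (value=6579); reset -> completed=1 acc=0 shift=0
byte[2]=0xAC cont=1 payload=0x2C: acc |= 44<<0 -> completed=1 acc=44 shift=7
byte[3]=0xCB cont=1 payload=0x4B: acc |= 75<<7 -> completed=1 acc=9644 shift=14
byte[4]=0xCF cont=1 payload=0x4F: acc |= 79<<14 -> completed=1 acc=1303980 shift=21
byte[5]=0x0C cont=0 payload=0x0C: varint #2 complete (value=26469804); reset -> completed=2 acc=0 shift=0
byte[6]=0xD4 cont=1 payload=0x54: acc |= 84<<0 -> completed=2 acc=84 shift=7
byte[7]=0x92 cont=1 payload=0x12: acc |= 18<<7 -> completed=2 acc=2388 shift=14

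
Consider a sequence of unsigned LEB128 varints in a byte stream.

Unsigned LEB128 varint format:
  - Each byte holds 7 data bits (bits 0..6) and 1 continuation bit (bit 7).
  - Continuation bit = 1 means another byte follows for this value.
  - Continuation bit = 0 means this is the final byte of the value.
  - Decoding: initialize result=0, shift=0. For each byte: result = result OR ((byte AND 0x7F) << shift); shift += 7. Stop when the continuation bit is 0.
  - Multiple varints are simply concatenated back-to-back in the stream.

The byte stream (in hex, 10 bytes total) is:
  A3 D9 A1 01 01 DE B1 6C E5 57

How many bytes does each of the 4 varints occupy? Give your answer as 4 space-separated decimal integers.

Answer: 4 1 3 2

Derivation:
  byte[0]=0xA3 cont=1 payload=0x23=35: acc |= 35<<0 -> acc=35 shift=7
  byte[1]=0xD9 cont=1 payload=0x59=89: acc |= 89<<7 -> acc=11427 shift=14
  byte[2]=0xA1 cont=1 payload=0x21=33: acc |= 33<<14 -> acc=552099 shift=21
  byte[3]=0x01 cont=0 payload=0x01=1: acc |= 1<<21 -> acc=2649251 shift=28 [end]
Varint 1: bytes[0:4] = A3 D9 A1 01 -> value 2649251 (4 byte(s))
  byte[4]=0x01 cont=0 payload=0x01=1: acc |= 1<<0 -> acc=1 shift=7 [end]
Varint 2: bytes[4:5] = 01 -> value 1 (1 byte(s))
  byte[5]=0xDE cont=1 payload=0x5E=94: acc |= 94<<0 -> acc=94 shift=7
  byte[6]=0xB1 cont=1 payload=0x31=49: acc |= 49<<7 -> acc=6366 shift=14
  byte[7]=0x6C cont=0 payload=0x6C=108: acc |= 108<<14 -> acc=1775838 shift=21 [end]
Varint 3: bytes[5:8] = DE B1 6C -> value 1775838 (3 byte(s))
  byte[8]=0xE5 cont=1 payload=0x65=101: acc |= 101<<0 -> acc=101 shift=7
  byte[9]=0x57 cont=0 payload=0x57=87: acc |= 87<<7 -> acc=11237 shift=14 [end]
Varint 4: bytes[8:10] = E5 57 -> value 11237 (2 byte(s))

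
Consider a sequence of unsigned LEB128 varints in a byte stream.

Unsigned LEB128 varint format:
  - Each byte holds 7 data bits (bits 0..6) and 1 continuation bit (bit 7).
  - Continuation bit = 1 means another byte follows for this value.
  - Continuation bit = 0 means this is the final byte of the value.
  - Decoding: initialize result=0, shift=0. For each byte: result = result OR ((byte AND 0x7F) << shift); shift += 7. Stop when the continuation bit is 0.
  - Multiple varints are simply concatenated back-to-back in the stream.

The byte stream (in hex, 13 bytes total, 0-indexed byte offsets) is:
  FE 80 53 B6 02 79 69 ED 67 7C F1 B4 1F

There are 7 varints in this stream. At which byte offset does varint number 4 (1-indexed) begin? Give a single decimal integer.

  byte[0]=0xFE cont=1 payload=0x7E=126: acc |= 126<<0 -> acc=126 shift=7
  byte[1]=0x80 cont=1 payload=0x00=0: acc |= 0<<7 -> acc=126 shift=14
  byte[2]=0x53 cont=0 payload=0x53=83: acc |= 83<<14 -> acc=1359998 shift=21 [end]
Varint 1: bytes[0:3] = FE 80 53 -> value 1359998 (3 byte(s))
  byte[3]=0xB6 cont=1 payload=0x36=54: acc |= 54<<0 -> acc=54 shift=7
  byte[4]=0x02 cont=0 payload=0x02=2: acc |= 2<<7 -> acc=310 shift=14 [end]
Varint 2: bytes[3:5] = B6 02 -> value 310 (2 byte(s))
  byte[5]=0x79 cont=0 payload=0x79=121: acc |= 121<<0 -> acc=121 shift=7 [end]
Varint 3: bytes[5:6] = 79 -> value 121 (1 byte(s))
  byte[6]=0x69 cont=0 payload=0x69=105: acc |= 105<<0 -> acc=105 shift=7 [end]
Varint 4: bytes[6:7] = 69 -> value 105 (1 byte(s))
  byte[7]=0xED cont=1 payload=0x6D=109: acc |= 109<<0 -> acc=109 shift=7
  byte[8]=0x67 cont=0 payload=0x67=103: acc |= 103<<7 -> acc=13293 shift=14 [end]
Varint 5: bytes[7:9] = ED 67 -> value 13293 (2 byte(s))
  byte[9]=0x7C cont=0 payload=0x7C=124: acc |= 124<<0 -> acc=124 shift=7 [end]
Varint 6: bytes[9:10] = 7C -> value 124 (1 byte(s))
  byte[10]=0xF1 cont=1 payload=0x71=113: acc |= 113<<0 -> acc=113 shift=7
  byte[11]=0xB4 cont=1 payload=0x34=52: acc |= 52<<7 -> acc=6769 shift=14
  byte[12]=0x1F cont=0 payload=0x1F=31: acc |= 31<<14 -> acc=514673 shift=21 [end]
Varint 7: bytes[10:13] = F1 B4 1F -> value 514673 (3 byte(s))

Answer: 6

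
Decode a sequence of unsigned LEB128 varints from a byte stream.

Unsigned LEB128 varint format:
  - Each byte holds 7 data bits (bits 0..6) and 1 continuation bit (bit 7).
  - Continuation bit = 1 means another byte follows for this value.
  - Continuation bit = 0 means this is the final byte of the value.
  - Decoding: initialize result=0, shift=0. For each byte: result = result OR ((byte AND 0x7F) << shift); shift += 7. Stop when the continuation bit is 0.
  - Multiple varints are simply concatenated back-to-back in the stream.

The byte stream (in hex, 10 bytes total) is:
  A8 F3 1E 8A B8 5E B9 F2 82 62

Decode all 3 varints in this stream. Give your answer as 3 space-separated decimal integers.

  byte[0]=0xA8 cont=1 payload=0x28=40: acc |= 40<<0 -> acc=40 shift=7
  byte[1]=0xF3 cont=1 payload=0x73=115: acc |= 115<<7 -> acc=14760 shift=14
  byte[2]=0x1E cont=0 payload=0x1E=30: acc |= 30<<14 -> acc=506280 shift=21 [end]
Varint 1: bytes[0:3] = A8 F3 1E -> value 506280 (3 byte(s))
  byte[3]=0x8A cont=1 payload=0x0A=10: acc |= 10<<0 -> acc=10 shift=7
  byte[4]=0xB8 cont=1 payload=0x38=56: acc |= 56<<7 -> acc=7178 shift=14
  byte[5]=0x5E cont=0 payload=0x5E=94: acc |= 94<<14 -> acc=1547274 shift=21 [end]
Varint 2: bytes[3:6] = 8A B8 5E -> value 1547274 (3 byte(s))
  byte[6]=0xB9 cont=1 payload=0x39=57: acc |= 57<<0 -> acc=57 shift=7
  byte[7]=0xF2 cont=1 payload=0x72=114: acc |= 114<<7 -> acc=14649 shift=14
  byte[8]=0x82 cont=1 payload=0x02=2: acc |= 2<<14 -> acc=47417 shift=21
  byte[9]=0x62 cont=0 payload=0x62=98: acc |= 98<<21 -> acc=205568313 shift=28 [end]
Varint 3: bytes[6:10] = B9 F2 82 62 -> value 205568313 (4 byte(s))

Answer: 506280 1547274 205568313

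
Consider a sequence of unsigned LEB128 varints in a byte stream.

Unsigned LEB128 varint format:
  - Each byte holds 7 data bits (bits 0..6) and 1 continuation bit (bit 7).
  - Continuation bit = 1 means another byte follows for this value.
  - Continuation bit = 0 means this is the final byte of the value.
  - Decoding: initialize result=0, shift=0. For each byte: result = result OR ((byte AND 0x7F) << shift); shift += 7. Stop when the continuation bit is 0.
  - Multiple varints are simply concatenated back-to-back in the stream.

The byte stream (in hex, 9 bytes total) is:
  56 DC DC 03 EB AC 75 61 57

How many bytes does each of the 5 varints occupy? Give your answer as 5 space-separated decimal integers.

Answer: 1 3 3 1 1

Derivation:
  byte[0]=0x56 cont=0 payload=0x56=86: acc |= 86<<0 -> acc=86 shift=7 [end]
Varint 1: bytes[0:1] = 56 -> value 86 (1 byte(s))
  byte[1]=0xDC cont=1 payload=0x5C=92: acc |= 92<<0 -> acc=92 shift=7
  byte[2]=0xDC cont=1 payload=0x5C=92: acc |= 92<<7 -> acc=11868 shift=14
  byte[3]=0x03 cont=0 payload=0x03=3: acc |= 3<<14 -> acc=61020 shift=21 [end]
Varint 2: bytes[1:4] = DC DC 03 -> value 61020 (3 byte(s))
  byte[4]=0xEB cont=1 payload=0x6B=107: acc |= 107<<0 -> acc=107 shift=7
  byte[5]=0xAC cont=1 payload=0x2C=44: acc |= 44<<7 -> acc=5739 shift=14
  byte[6]=0x75 cont=0 payload=0x75=117: acc |= 117<<14 -> acc=1922667 shift=21 [end]
Varint 3: bytes[4:7] = EB AC 75 -> value 1922667 (3 byte(s))
  byte[7]=0x61 cont=0 payload=0x61=97: acc |= 97<<0 -> acc=97 shift=7 [end]
Varint 4: bytes[7:8] = 61 -> value 97 (1 byte(s))
  byte[8]=0x57 cont=0 payload=0x57=87: acc |= 87<<0 -> acc=87 shift=7 [end]
Varint 5: bytes[8:9] = 57 -> value 87 (1 byte(s))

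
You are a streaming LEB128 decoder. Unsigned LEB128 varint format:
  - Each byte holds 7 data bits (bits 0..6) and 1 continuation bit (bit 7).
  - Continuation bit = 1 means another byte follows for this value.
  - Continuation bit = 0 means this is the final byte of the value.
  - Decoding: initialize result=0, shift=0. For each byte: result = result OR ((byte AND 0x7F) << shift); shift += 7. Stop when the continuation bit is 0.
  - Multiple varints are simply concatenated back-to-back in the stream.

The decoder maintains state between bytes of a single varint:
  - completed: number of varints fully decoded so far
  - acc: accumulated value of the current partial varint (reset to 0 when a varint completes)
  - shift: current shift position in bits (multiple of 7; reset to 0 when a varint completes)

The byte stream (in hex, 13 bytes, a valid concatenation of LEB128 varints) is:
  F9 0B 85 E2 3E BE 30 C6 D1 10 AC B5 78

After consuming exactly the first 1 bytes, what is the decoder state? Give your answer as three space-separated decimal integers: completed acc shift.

Answer: 0 121 7

Derivation:
byte[0]=0xF9 cont=1 payload=0x79: acc |= 121<<0 -> completed=0 acc=121 shift=7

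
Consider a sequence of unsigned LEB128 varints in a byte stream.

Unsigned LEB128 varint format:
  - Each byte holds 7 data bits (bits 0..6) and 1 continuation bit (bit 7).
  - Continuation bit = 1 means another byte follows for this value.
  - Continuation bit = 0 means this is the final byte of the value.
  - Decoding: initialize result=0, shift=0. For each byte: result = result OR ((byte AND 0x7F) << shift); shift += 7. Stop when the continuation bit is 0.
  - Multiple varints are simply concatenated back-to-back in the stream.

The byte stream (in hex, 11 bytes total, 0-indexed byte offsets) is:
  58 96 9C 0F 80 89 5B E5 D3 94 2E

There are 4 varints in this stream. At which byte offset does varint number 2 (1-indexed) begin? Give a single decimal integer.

Answer: 1

Derivation:
  byte[0]=0x58 cont=0 payload=0x58=88: acc |= 88<<0 -> acc=88 shift=7 [end]
Varint 1: bytes[0:1] = 58 -> value 88 (1 byte(s))
  byte[1]=0x96 cont=1 payload=0x16=22: acc |= 22<<0 -> acc=22 shift=7
  byte[2]=0x9C cont=1 payload=0x1C=28: acc |= 28<<7 -> acc=3606 shift=14
  byte[3]=0x0F cont=0 payload=0x0F=15: acc |= 15<<14 -> acc=249366 shift=21 [end]
Varint 2: bytes[1:4] = 96 9C 0F -> value 249366 (3 byte(s))
  byte[4]=0x80 cont=1 payload=0x00=0: acc |= 0<<0 -> acc=0 shift=7
  byte[5]=0x89 cont=1 payload=0x09=9: acc |= 9<<7 -> acc=1152 shift=14
  byte[6]=0x5B cont=0 payload=0x5B=91: acc |= 91<<14 -> acc=1492096 shift=21 [end]
Varint 3: bytes[4:7] = 80 89 5B -> value 1492096 (3 byte(s))
  byte[7]=0xE5 cont=1 payload=0x65=101: acc |= 101<<0 -> acc=101 shift=7
  byte[8]=0xD3 cont=1 payload=0x53=83: acc |= 83<<7 -> acc=10725 shift=14
  byte[9]=0x94 cont=1 payload=0x14=20: acc |= 20<<14 -> acc=338405 shift=21
  byte[10]=0x2E cont=0 payload=0x2E=46: acc |= 46<<21 -> acc=96807397 shift=28 [end]
Varint 4: bytes[7:11] = E5 D3 94 2E -> value 96807397 (4 byte(s))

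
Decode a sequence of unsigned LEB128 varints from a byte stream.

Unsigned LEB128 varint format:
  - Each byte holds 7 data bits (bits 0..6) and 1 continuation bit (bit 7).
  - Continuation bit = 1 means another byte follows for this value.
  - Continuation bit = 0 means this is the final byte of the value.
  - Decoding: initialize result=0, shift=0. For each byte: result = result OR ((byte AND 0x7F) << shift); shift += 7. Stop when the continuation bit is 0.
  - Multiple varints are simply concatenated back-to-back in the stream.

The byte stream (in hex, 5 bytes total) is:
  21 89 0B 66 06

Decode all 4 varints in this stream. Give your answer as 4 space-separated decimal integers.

  byte[0]=0x21 cont=0 payload=0x21=33: acc |= 33<<0 -> acc=33 shift=7 [end]
Varint 1: bytes[0:1] = 21 -> value 33 (1 byte(s))
  byte[1]=0x89 cont=1 payload=0x09=9: acc |= 9<<0 -> acc=9 shift=7
  byte[2]=0x0B cont=0 payload=0x0B=11: acc |= 11<<7 -> acc=1417 shift=14 [end]
Varint 2: bytes[1:3] = 89 0B -> value 1417 (2 byte(s))
  byte[3]=0x66 cont=0 payload=0x66=102: acc |= 102<<0 -> acc=102 shift=7 [end]
Varint 3: bytes[3:4] = 66 -> value 102 (1 byte(s))
  byte[4]=0x06 cont=0 payload=0x06=6: acc |= 6<<0 -> acc=6 shift=7 [end]
Varint 4: bytes[4:5] = 06 -> value 6 (1 byte(s))

Answer: 33 1417 102 6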